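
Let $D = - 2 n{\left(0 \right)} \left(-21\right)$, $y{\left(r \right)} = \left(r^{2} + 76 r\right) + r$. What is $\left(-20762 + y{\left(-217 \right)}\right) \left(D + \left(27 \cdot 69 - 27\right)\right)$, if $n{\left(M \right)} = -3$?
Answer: $16446780$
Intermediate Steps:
$y{\left(r \right)} = r^{2} + 77 r$
$D = -126$ ($D = \left(-2\right) \left(-3\right) \left(-21\right) = 6 \left(-21\right) = -126$)
$\left(-20762 + y{\left(-217 \right)}\right) \left(D + \left(27 \cdot 69 - 27\right)\right) = \left(-20762 - 217 \left(77 - 217\right)\right) \left(-126 + \left(27 \cdot 69 - 27\right)\right) = \left(-20762 - -30380\right) \left(-126 + \left(1863 - 27\right)\right) = \left(-20762 + 30380\right) \left(-126 + 1836\right) = 9618 \cdot 1710 = 16446780$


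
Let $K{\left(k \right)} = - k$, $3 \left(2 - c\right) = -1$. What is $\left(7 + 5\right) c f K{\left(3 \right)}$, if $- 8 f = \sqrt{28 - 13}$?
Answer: $\frac{21 \sqrt{15}}{2} \approx 40.666$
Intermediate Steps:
$c = \frac{7}{3}$ ($c = 2 - - \frac{1}{3} = 2 + \frac{1}{3} = \frac{7}{3} \approx 2.3333$)
$f = - \frac{\sqrt{15}}{8}$ ($f = - \frac{\sqrt{28 - 13}}{8} = - \frac{\sqrt{15}}{8} \approx -0.48412$)
$\left(7 + 5\right) c f K{\left(3 \right)} = \left(7 + 5\right) \frac{7}{3} \left(- \frac{\sqrt{15}}{8}\right) \left(\left(-1\right) 3\right) = 12 \cdot \frac{7}{3} \left(- \frac{\sqrt{15}}{8}\right) \left(-3\right) = 28 \left(- \frac{\sqrt{15}}{8}\right) \left(-3\right) = - \frac{7 \sqrt{15}}{2} \left(-3\right) = \frac{21 \sqrt{15}}{2}$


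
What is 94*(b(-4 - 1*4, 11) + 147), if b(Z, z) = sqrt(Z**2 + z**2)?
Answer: 13818 + 94*sqrt(185) ≈ 15097.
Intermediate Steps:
94*(b(-4 - 1*4, 11) + 147) = 94*(sqrt((-4 - 1*4)**2 + 11**2) + 147) = 94*(sqrt((-4 - 4)**2 + 121) + 147) = 94*(sqrt((-8)**2 + 121) + 147) = 94*(sqrt(64 + 121) + 147) = 94*(sqrt(185) + 147) = 94*(147 + sqrt(185)) = 13818 + 94*sqrt(185)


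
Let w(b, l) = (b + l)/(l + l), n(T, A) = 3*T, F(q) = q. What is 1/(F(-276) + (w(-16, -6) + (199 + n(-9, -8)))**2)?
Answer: 36/1077913 ≈ 3.3398e-5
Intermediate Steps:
w(b, l) = (b + l)/(2*l) (w(b, l) = (b + l)/((2*l)) = (b + l)*(1/(2*l)) = (b + l)/(2*l))
1/(F(-276) + (w(-16, -6) + (199 + n(-9, -8)))**2) = 1/(-276 + ((1/2)*(-16 - 6)/(-6) + (199 + 3*(-9)))**2) = 1/(-276 + ((1/2)*(-1/6)*(-22) + (199 - 27))**2) = 1/(-276 + (11/6 + 172)**2) = 1/(-276 + (1043/6)**2) = 1/(-276 + 1087849/36) = 1/(1077913/36) = 36/1077913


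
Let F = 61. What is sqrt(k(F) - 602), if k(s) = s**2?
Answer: sqrt(3119) ≈ 55.848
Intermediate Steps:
sqrt(k(F) - 602) = sqrt(61**2 - 602) = sqrt(3721 - 602) = sqrt(3119)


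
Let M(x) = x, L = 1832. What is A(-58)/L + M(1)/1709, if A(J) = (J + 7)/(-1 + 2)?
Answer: -85327/3130888 ≈ -0.027253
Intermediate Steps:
A(J) = 7 + J (A(J) = (7 + J)/1 = (7 + J)*1 = 7 + J)
A(-58)/L + M(1)/1709 = (7 - 58)/1832 + 1/1709 = -51*1/1832 + 1*(1/1709) = -51/1832 + 1/1709 = -85327/3130888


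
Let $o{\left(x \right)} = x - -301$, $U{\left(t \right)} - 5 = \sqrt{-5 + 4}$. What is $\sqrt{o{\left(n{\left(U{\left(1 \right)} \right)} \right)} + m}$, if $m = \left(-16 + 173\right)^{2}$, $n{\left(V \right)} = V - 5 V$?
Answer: $\sqrt{24930 - 4 i} \approx 157.89 - 0.013 i$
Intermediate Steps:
$U{\left(t \right)} = 5 + i$ ($U{\left(t \right)} = 5 + \sqrt{-5 + 4} = 5 + \sqrt{-1} = 5 + i$)
$n{\left(V \right)} = - 4 V$
$m = 24649$ ($m = 157^{2} = 24649$)
$o{\left(x \right)} = 301 + x$ ($o{\left(x \right)} = x + 301 = 301 + x$)
$\sqrt{o{\left(n{\left(U{\left(1 \right)} \right)} \right)} + m} = \sqrt{\left(301 - 4 \left(5 + i\right)\right) + 24649} = \sqrt{\left(301 - \left(20 + 4 i\right)\right) + 24649} = \sqrt{\left(281 - 4 i\right) + 24649} = \sqrt{24930 - 4 i}$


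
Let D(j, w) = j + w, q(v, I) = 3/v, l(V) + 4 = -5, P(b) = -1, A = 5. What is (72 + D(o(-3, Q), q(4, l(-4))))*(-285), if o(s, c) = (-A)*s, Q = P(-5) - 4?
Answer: -100035/4 ≈ -25009.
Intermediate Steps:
l(V) = -9 (l(V) = -4 - 5 = -9)
Q = -5 (Q = -1 - 4 = -5)
o(s, c) = -5*s (o(s, c) = (-1*5)*s = -5*s)
(72 + D(o(-3, Q), q(4, l(-4))))*(-285) = (72 + (-5*(-3) + 3/4))*(-285) = (72 + (15 + 3*(1/4)))*(-285) = (72 + (15 + 3/4))*(-285) = (72 + 63/4)*(-285) = (351/4)*(-285) = -100035/4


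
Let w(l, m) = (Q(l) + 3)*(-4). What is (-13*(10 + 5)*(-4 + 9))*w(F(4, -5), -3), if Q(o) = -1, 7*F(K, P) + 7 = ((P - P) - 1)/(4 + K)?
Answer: 7800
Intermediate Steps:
F(K, P) = -1 - 1/(7*(4 + K)) (F(K, P) = -1 + (((P - P) - 1)/(4 + K))/7 = -1 + ((0 - 1)/(4 + K))/7 = -1 + (-1/(4 + K))/7 = -1 - 1/(7*(4 + K)))
w(l, m) = -8 (w(l, m) = (-1 + 3)*(-4) = 2*(-4) = -8)
(-13*(10 + 5)*(-4 + 9))*w(F(4, -5), -3) = -13*(10 + 5)*(-4 + 9)*(-8) = -195*5*(-8) = -13*75*(-8) = -975*(-8) = 7800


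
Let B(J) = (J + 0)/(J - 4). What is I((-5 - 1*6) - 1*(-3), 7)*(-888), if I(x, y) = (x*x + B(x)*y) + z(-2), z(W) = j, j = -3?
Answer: -58312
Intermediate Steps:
B(J) = J/(-4 + J)
z(W) = -3
I(x, y) = -3 + x² + x*y/(-4 + x) (I(x, y) = (x*x + (x/(-4 + x))*y) - 3 = (x² + x*y/(-4 + x)) - 3 = -3 + x² + x*y/(-4 + x))
I((-5 - 1*6) - 1*(-3), 7)*(-888) = ((((-5 - 1*6) - 1*(-3))*7 + (-4 + ((-5 - 1*6) - 1*(-3)))*(-3 + ((-5 - 1*6) - 1*(-3))²))/(-4 + ((-5 - 1*6) - 1*(-3))))*(-888) = ((((-5 - 6) + 3)*7 + (-4 + ((-5 - 6) + 3))*(-3 + ((-5 - 6) + 3)²))/(-4 + ((-5 - 6) + 3)))*(-888) = (((-11 + 3)*7 + (-4 + (-11 + 3))*(-3 + (-11 + 3)²))/(-4 + (-11 + 3)))*(-888) = ((-8*7 + (-4 - 8)*(-3 + (-8)²))/(-4 - 8))*(-888) = ((-56 - 12*(-3 + 64))/(-12))*(-888) = -(-56 - 12*61)/12*(-888) = -(-56 - 732)/12*(-888) = -1/12*(-788)*(-888) = (197/3)*(-888) = -58312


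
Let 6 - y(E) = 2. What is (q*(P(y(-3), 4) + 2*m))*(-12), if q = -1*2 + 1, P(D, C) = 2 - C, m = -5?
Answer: -144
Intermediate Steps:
y(E) = 4 (y(E) = 6 - 1*2 = 6 - 2 = 4)
q = -1 (q = -2 + 1 = -1)
(q*(P(y(-3), 4) + 2*m))*(-12) = -((2 - 1*4) + 2*(-5))*(-12) = -((2 - 4) - 10)*(-12) = -(-2 - 10)*(-12) = -1*(-12)*(-12) = 12*(-12) = -144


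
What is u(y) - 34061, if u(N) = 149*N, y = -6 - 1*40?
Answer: -40915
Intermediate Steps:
y = -46 (y = -6 - 40 = -46)
u(y) - 34061 = 149*(-46) - 34061 = -6854 - 34061 = -40915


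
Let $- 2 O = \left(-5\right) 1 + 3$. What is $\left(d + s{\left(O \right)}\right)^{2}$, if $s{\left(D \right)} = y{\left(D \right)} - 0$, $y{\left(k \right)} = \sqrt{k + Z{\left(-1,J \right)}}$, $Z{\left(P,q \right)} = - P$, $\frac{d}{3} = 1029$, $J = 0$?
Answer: $\left(3087 + \sqrt{2}\right)^{2} \approx 9.5383 \cdot 10^{6}$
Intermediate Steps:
$d = 3087$ ($d = 3 \cdot 1029 = 3087$)
$O = 1$ ($O = - \frac{\left(-5\right) 1 + 3}{2} = - \frac{-5 + 3}{2} = \left(- \frac{1}{2}\right) \left(-2\right) = 1$)
$y{\left(k \right)} = \sqrt{1 + k}$ ($y{\left(k \right)} = \sqrt{k - -1} = \sqrt{k + 1} = \sqrt{1 + k}$)
$s{\left(D \right)} = \sqrt{1 + D}$ ($s{\left(D \right)} = \sqrt{1 + D} - 0 = \sqrt{1 + D} + 0 = \sqrt{1 + D}$)
$\left(d + s{\left(O \right)}\right)^{2} = \left(3087 + \sqrt{1 + 1}\right)^{2} = \left(3087 + \sqrt{2}\right)^{2}$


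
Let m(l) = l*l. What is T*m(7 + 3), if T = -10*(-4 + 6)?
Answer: -2000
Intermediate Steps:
T = -20 (T = -10*2 = -20)
m(l) = l**2
T*m(7 + 3) = -20*(7 + 3)**2 = -20*10**2 = -20*100 = -2000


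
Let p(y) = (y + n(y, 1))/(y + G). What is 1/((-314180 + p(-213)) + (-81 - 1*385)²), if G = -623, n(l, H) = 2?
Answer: -836/81111853 ≈ -1.0307e-5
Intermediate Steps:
p(y) = (2 + y)/(-623 + y) (p(y) = (y + 2)/(y - 623) = (2 + y)/(-623 + y))
1/((-314180 + p(-213)) + (-81 - 1*385)²) = 1/((-314180 + (2 - 213)/(-623 - 213)) + (-81 - 1*385)²) = 1/((-314180 - 211/(-836)) + (-81 - 385)²) = 1/((-314180 - 1/836*(-211)) + (-466)²) = 1/((-314180 + 211/836) + 217156) = 1/(-262654269/836 + 217156) = 1/(-81111853/836) = -836/81111853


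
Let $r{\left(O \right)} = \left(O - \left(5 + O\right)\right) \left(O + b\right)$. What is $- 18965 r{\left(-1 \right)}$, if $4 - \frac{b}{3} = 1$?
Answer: $758600$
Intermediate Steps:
$b = 9$ ($b = 12 - 3 = 9$)
$r{\left(O \right)} = -45 - 5 O$ ($r{\left(O \right)} = \left(O - \left(5 + O\right)\right) \left(O + 9\right) = - 5 \left(9 + O\right) = -45 - 5 O$)
$- 18965 r{\left(-1 \right)} = - 18965 \left(-45 - -5\right) = - 18965 \left(-45 + 5\right) = \left(-18965\right) \left(-40\right) = 758600$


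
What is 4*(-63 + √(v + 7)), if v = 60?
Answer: -252 + 4*√67 ≈ -219.26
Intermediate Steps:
4*(-63 + √(v + 7)) = 4*(-63 + √(60 + 7)) = 4*(-63 + √67) = -252 + 4*√67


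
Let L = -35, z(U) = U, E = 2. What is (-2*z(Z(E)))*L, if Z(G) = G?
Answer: 140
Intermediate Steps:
(-2*z(Z(E)))*L = -2*2*(-35) = -4*(-35) = 140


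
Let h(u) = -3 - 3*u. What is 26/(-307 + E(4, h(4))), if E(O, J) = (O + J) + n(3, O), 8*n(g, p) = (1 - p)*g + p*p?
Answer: -208/2537 ≈ -0.081987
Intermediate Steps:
n(g, p) = p²/8 + g*(1 - p)/8 (n(g, p) = ((1 - p)*g + p*p)/8 = (g*(1 - p) + p²)/8 = (p² + g*(1 - p))/8 = p²/8 + g*(1 - p)/8)
E(O, J) = 3/8 + J + O²/8 + 5*O/8 (E(O, J) = (O + J) + ((⅛)*3 + O²/8 - ⅛*3*O) = (J + O) + (3/8 + O²/8 - 3*O/8) = (J + O) + (3/8 - 3*O/8 + O²/8) = 3/8 + J + O²/8 + 5*O/8)
26/(-307 + E(4, h(4))) = 26/(-307 + (3/8 + (-3 - 3*4) + (⅛)*4² + (5/8)*4)) = 26/(-307 + (3/8 + (-3 - 12) + (⅛)*16 + 5/2)) = 26/(-307 + (3/8 - 15 + 2 + 5/2)) = 26/(-307 - 81/8) = 26/(-2537/8) = -8/2537*26 = -208/2537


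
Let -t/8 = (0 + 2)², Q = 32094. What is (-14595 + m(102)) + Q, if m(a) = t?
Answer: 17467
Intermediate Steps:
t = -32 (t = -8*(0 + 2)² = -8*2² = -8*4 = -32)
m(a) = -32
(-14595 + m(102)) + Q = (-14595 - 32) + 32094 = -14627 + 32094 = 17467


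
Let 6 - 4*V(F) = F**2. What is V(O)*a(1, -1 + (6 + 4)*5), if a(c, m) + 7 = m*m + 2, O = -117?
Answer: -8196117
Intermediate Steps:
V(F) = 3/2 - F**2/4
a(c, m) = -5 + m**2 (a(c, m) = -7 + (m*m + 2) = -7 + (m**2 + 2) = -7 + (2 + m**2) = -5 + m**2)
V(O)*a(1, -1 + (6 + 4)*5) = (3/2 - 1/4*(-117)**2)*(-5 + (-1 + (6 + 4)*5)**2) = (3/2 - 1/4*13689)*(-5 + (-1 + 10*5)**2) = (3/2 - 13689/4)*(-5 + (-1 + 50)**2) = -13683*(-5 + 49**2)/4 = -13683*(-5 + 2401)/4 = -13683/4*2396 = -8196117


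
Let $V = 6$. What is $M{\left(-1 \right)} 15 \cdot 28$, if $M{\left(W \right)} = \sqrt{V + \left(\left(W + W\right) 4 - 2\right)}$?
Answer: $840 i \approx 840.0 i$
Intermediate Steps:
$M{\left(W \right)} = \sqrt{4 + 8 W}$ ($M{\left(W \right)} = \sqrt{6 + \left(\left(W + W\right) 4 - 2\right)} = \sqrt{6 + \left(2 W 4 - 2\right)} = \sqrt{6 + \left(8 W - 2\right)} = \sqrt{6 + \left(-2 + 8 W\right)} = \sqrt{4 + 8 W}$)
$M{\left(-1 \right)} 15 \cdot 28 = 2 \sqrt{1 + 2 \left(-1\right)} 15 \cdot 28 = 2 \sqrt{1 - 2} \cdot 15 \cdot 28 = 2 \sqrt{-1} \cdot 15 \cdot 28 = 2 i 15 \cdot 28 = 30 i 28 = 840 i$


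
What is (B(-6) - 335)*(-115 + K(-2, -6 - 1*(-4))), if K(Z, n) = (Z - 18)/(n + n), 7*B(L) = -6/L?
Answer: 257840/7 ≈ 36834.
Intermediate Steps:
B(L) = -6/(7*L) (B(L) = (-6/L)/7 = -6/(7*L))
K(Z, n) = (-18 + Z)/(2*n) (K(Z, n) = (-18 + Z)/((2*n)) = (-18 + Z)*(1/(2*n)) = (-18 + Z)/(2*n))
(B(-6) - 335)*(-115 + K(-2, -6 - 1*(-4))) = (-6/7/(-6) - 335)*(-115 + (-18 - 2)/(2*(-6 - 1*(-4)))) = (-6/7*(-⅙) - 335)*(-115 + (½)*(-20)/(-6 + 4)) = (⅐ - 335)*(-115 + (½)*(-20)/(-2)) = -2344*(-115 + (½)*(-½)*(-20))/7 = -2344*(-115 + 5)/7 = -2344/7*(-110) = 257840/7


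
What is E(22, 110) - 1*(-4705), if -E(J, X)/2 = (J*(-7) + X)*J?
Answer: 6641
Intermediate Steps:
E(J, X) = -2*J*(X - 7*J) (E(J, X) = -2*(J*(-7) + X)*J = -2*(-7*J + X)*J = -2*(X - 7*J)*J = -2*J*(X - 7*J))
E(22, 110) - 1*(-4705) = 2*22*(-1*110 + 7*22) - 1*(-4705) = 2*22*(-110 + 154) + 4705 = 2*22*44 + 4705 = 1936 + 4705 = 6641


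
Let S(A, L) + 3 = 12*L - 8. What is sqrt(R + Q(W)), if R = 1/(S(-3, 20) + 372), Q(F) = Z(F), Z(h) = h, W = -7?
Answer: I*sqrt(2527806)/601 ≈ 2.6454*I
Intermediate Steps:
S(A, L) = -11 + 12*L (S(A, L) = -3 + (12*L - 8) = -3 + (-8 + 12*L) = -11 + 12*L)
Q(F) = F
R = 1/601 (R = 1/((-11 + 12*20) + 372) = 1/((-11 + 240) + 372) = 1/(229 + 372) = 1/601 ≈ 0.0016639)
sqrt(R + Q(W)) = sqrt(1/601 - 7) = sqrt(-4206/601) = I*sqrt(2527806)/601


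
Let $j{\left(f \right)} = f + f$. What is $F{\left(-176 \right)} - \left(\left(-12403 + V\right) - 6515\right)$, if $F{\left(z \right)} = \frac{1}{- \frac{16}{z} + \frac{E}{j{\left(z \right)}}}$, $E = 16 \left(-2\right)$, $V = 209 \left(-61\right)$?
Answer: $\frac{63345}{2} \approx 31673.0$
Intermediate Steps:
$V = -12749$
$j{\left(f \right)} = 2 f$
$E = -32$
$F{\left(z \right)} = - \frac{z}{32}$ ($F{\left(z \right)} = \frac{1}{- \frac{16}{z} - \frac{32}{2 z}} = \frac{1}{- \frac{16}{z} - 32 \frac{1}{2 z}} = \frac{1}{- \frac{16}{z} - \frac{16}{z}} = \frac{1}{\left(-32\right) \frac{1}{z}} = - \frac{z}{32}$)
$F{\left(-176 \right)} - \left(\left(-12403 + V\right) - 6515\right) = \left(- \frac{1}{32}\right) \left(-176\right) - \left(\left(-12403 - 12749\right) - 6515\right) = \frac{11}{2} - \left(-25152 - 6515\right) = \frac{11}{2} - -31667 = \frac{11}{2} + 31667 = \frac{63345}{2}$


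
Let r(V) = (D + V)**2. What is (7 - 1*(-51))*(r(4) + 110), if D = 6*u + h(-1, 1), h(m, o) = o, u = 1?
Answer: 13398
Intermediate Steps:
D = 7 (D = 6*1 + 1 = 6 + 1 = 7)
r(V) = (7 + V)**2
(7 - 1*(-51))*(r(4) + 110) = (7 - 1*(-51))*((7 + 4)**2 + 110) = (7 + 51)*(11**2 + 110) = 58*(121 + 110) = 58*231 = 13398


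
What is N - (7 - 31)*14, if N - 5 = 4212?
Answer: 4553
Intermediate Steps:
N = 4217 (N = 5 + 4212 = 4217)
N - (7 - 31)*14 = 4217 - (7 - 31)*14 = 4217 - (-24)*14 = 4217 - 1*(-336) = 4217 + 336 = 4553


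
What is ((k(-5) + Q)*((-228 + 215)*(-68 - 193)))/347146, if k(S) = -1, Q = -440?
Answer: -1496313/347146 ≈ -4.3103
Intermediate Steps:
((k(-5) + Q)*((-228 + 215)*(-68 - 193)))/347146 = ((-1 - 440)*((-228 + 215)*(-68 - 193)))/347146 = -(-5733)*(-261)*(1/347146) = -441*3393*(1/347146) = -1496313*1/347146 = -1496313/347146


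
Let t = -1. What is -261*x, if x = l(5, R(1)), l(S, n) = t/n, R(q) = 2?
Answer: 261/2 ≈ 130.50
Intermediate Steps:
l(S, n) = -1/n
x = -1/2 ≈ -0.50000
-261*x = -261*(-1)/2 = -29*(-9/2) = 261/2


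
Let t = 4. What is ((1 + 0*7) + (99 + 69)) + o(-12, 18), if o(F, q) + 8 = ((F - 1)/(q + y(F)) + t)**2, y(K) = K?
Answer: 5917/36 ≈ 164.36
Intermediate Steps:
o(F, q) = -8 + (4 + (-1 + F)/(F + q))**2 (o(F, q) = -8 + ((F - 1)/(q + F) + 4)**2 = -8 + ((-1 + F)/(F + q) + 4)**2 = -8 + (4 + (-1 + F)/(F + q))**2)
((1 + 0*7) + (99 + 69)) + o(-12, 18) = ((1 + 0*7) + (99 + 69)) + (-8 + (-1 + 4*18 + 5*(-12))**2/(-12 + 18)**2) = ((1 + 0) + 168) + (-8 + (-1 + 72 - 60)**2/6**2) = (1 + 168) + (-8 + (1/36)*11**2) = 169 + (-8 + (1/36)*121) = 169 + (-8 + 121/36) = 169 - 167/36 = 5917/36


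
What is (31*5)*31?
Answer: 4805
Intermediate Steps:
(31*5)*31 = 155*31 = 4805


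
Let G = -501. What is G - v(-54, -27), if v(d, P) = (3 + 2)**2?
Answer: -526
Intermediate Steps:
v(d, P) = 25 (v(d, P) = 5**2 = 25)
G - v(-54, -27) = -501 - 1*25 = -501 - 25 = -526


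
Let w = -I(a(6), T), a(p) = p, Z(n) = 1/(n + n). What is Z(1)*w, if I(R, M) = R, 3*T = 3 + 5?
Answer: -3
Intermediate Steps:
T = 8/3 (T = (3 + 5)/3 = (⅓)*8 = 8/3 ≈ 2.6667)
Z(n) = 1/(2*n)
w = -6 (w = -1*6 = -6)
Z(1)*w = ((½)/1)*(-6) = ((½)*1)*(-6) = (½)*(-6) = -3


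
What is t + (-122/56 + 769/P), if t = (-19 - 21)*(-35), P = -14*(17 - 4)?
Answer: 72467/52 ≈ 1393.6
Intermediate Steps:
P = -182 (P = -14*13 = -182)
t = 1400 (t = -40*(-35) = 1400)
t + (-122/56 + 769/P) = 1400 + (-122/56 + 769/(-182)) = 1400 + (-122*1/56 + 769*(-1/182)) = 1400 + (-61/28 - 769/182) = 1400 - 333/52 = 72467/52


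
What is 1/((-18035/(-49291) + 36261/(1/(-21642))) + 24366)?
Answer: -49291/38680431819001 ≈ -1.2743e-9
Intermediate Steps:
1/((-18035/(-49291) + 36261/(1/(-21642))) + 24366) = 1/((-18035*(-1/49291) + 36261/(-1/21642)) + 24366) = 1/((18035/49291 + 36261*(-21642)) + 24366) = 1/((18035/49291 - 784760562) + 24366) = 1/(-38681632843507/49291 + 24366) = 1/(-38680431819001/49291) = -49291/38680431819001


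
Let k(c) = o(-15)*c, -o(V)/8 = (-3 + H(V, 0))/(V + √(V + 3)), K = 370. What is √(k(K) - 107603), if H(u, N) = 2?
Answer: √((1617005 - 215206*I*√3)/(-15 + 2*I*√3)) ≈ 0.0659 - 328.31*I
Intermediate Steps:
o(V) = 8/(V + √(3 + V)) (o(V) = -8*(-3 + 2)/(V + √(V + 3)) = -(-8)/(V + √(3 + V)) = 8/(V + √(3 + V)))
k(c) = 8*c/(-15 + 2*I*√3) (k(c) = (8/(-15 + √(3 - 15)))*c = (8/(-15 + √(-12)))*c = (8/(-15 + 2*I*√3))*c = 8*c/(-15 + 2*I*√3))
√(k(K) - 107603) = √((-40/79*370 - 16/237*I*370*√3) - 107603) = √((-14800/79 - 5920*I*√3/237) - 107603) = √(-8515437/79 - 5920*I*√3/237)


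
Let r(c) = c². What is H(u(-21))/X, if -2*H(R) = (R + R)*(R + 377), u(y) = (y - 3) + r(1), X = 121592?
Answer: 4071/60796 ≈ 0.066962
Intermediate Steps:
u(y) = -2 + y (u(y) = (y - 3) + 1² = (-3 + y) + 1 = -2 + y)
H(R) = -R*(377 + R) (H(R) = -(R + R)*(R + 377)/2 = -2*R*(377 + R)/2 = -R*(377 + R))
H(u(-21))/X = -(-2 - 21)*(377 + (-2 - 21))/121592 = -1*(-23)*(377 - 23)*(1/121592) = -1*(-23)*354*(1/121592) = 8142*(1/121592) = 4071/60796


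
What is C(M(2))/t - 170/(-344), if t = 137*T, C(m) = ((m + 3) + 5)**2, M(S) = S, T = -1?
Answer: -5555/23564 ≈ -0.23574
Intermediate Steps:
C(m) = (8 + m)**2 (C(m) = ((3 + m) + 5)**2 = (8 + m)**2)
t = -137 (t = 137*(-1) = -137)
C(M(2))/t - 170/(-344) = (8 + 2)**2/(-137) - 170/(-344) = 10**2*(-1/137) - 170*(-1/344) = 100*(-1/137) + 85/172 = -100/137 + 85/172 = -5555/23564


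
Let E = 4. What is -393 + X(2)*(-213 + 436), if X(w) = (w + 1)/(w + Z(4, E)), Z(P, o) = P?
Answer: -563/2 ≈ -281.50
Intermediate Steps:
X(w) = (1 + w)/(4 + w) (X(w) = (w + 1)/(w + 4) = (1 + w)/(4 + w))
-393 + X(2)*(-213 + 436) = -393 + ((1 + 2)/(4 + 2))*(-213 + 436) = -393 + (3/6)*223 = -393 + ((1/6)*3)*223 = -393 + (1/2)*223 = -393 + 223/2 = -563/2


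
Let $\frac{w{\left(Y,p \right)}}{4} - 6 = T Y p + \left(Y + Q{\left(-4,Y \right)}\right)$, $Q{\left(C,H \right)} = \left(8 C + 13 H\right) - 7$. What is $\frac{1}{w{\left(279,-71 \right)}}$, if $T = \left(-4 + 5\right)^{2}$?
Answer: $- \frac{1}{63744} \approx -1.5688 \cdot 10^{-5}$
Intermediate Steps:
$Q{\left(C,H \right)} = -7 + 8 C + 13 H$
$T = 1$ ($T = 1^{2} = 1$)
$w{\left(Y,p \right)} = -132 + 56 Y + 4 Y p$ ($w{\left(Y,p \right)} = 24 + 4 \left(1 Y p + \left(Y + \left(-7 + 8 \left(-4\right) + 13 Y\right)\right)\right) = 24 + 4 \left(Y p + \left(Y - \left(39 - 13 Y\right)\right)\right) = 24 + 4 \left(Y p + \left(Y + \left(-39 + 13 Y\right)\right)\right) = 24 + 4 \left(Y p + \left(-39 + 14 Y\right)\right) = 24 + 4 \left(-39 + 14 Y + Y p\right) = 24 + \left(-156 + 56 Y + 4 Y p\right) = -132 + 56 Y + 4 Y p$)
$\frac{1}{w{\left(279,-71 \right)}} = \frac{1}{-132 + 56 \cdot 279 + 4 \cdot 279 \left(-71\right)} = \frac{1}{-132 + 15624 - 79236} = \frac{1}{-63744} = - \frac{1}{63744}$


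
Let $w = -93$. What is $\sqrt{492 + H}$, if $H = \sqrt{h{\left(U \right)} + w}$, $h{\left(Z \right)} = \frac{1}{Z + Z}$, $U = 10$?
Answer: $\frac{\sqrt{49200 + 130 i \sqrt{55}}}{10} \approx 22.182 + 0.21732 i$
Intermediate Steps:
$h{\left(Z \right)} = \frac{1}{2 Z}$
$H = \frac{13 i \sqrt{55}}{10}$ ($H = \sqrt{\frac{1}{2 \cdot 10} - 93} = \sqrt{\frac{1}{2} \cdot \frac{1}{10} - 93} = \sqrt{\frac{1}{20} - 93} = \sqrt{- \frac{1859}{20}} = \frac{13 i \sqrt{55}}{10} \approx 9.6411 i$)
$\sqrt{492 + H} = \sqrt{492 + \frac{13 i \sqrt{55}}{10}}$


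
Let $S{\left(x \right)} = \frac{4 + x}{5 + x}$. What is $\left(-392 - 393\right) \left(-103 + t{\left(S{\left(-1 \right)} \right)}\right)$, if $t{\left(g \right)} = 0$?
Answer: $80855$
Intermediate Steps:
$S{\left(x \right)} = \frac{4 + x}{5 + x}$
$\left(-392 - 393\right) \left(-103 + t{\left(S{\left(-1 \right)} \right)}\right) = \left(-392 - 393\right) \left(-103 + 0\right) = \left(-785\right) \left(-103\right) = 80855$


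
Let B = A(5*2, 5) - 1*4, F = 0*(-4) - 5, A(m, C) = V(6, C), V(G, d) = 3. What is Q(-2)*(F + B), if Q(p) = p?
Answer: 12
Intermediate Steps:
A(m, C) = 3
F = -5 (F = 0 - 5 = -5)
B = -1 (B = 3 - 1*4 = 3 - 4 = -1)
Q(-2)*(F + B) = -2*(-5 - 1) = -2*(-6) = 12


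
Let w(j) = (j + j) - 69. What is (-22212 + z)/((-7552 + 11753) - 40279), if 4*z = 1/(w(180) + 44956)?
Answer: 4020105455/6529685064 ≈ 0.61567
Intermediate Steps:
w(j) = -69 + 2*j (w(j) = 2*j - 69 = -69 + 2*j)
z = 1/180988 (z = 1/(4*((-69 + 2*180) + 44956)) = 1/(4*((-69 + 360) + 44956)) = 1/(4*(291 + 44956)) = (1/4)/45247 = (1/4)*(1/45247) = 1/180988 ≈ 5.5252e-6)
(-22212 + z)/((-7552 + 11753) - 40279) = (-22212 + 1/180988)/((-7552 + 11753) - 40279) = -4020105455/(180988*(4201 - 40279)) = -4020105455/180988/(-36078) = -4020105455/180988*(-1/36078) = 4020105455/6529685064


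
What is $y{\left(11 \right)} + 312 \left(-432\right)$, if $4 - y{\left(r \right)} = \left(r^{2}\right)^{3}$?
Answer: $-1906341$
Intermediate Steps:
$y{\left(r \right)} = 4 - r^{6}$ ($y{\left(r \right)} = 4 - \left(r^{2}\right)^{3} = 4 - r^{6}$)
$y{\left(11 \right)} + 312 \left(-432\right) = \left(4 - 11^{6}\right) + 312 \left(-432\right) = \left(4 - 1771561\right) - 134784 = -1771557 - 134784 = -1906341$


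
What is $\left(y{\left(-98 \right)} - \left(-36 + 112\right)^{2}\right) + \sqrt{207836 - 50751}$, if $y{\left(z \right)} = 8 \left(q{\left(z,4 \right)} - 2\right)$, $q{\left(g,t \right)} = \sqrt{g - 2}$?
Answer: $-5792 + \sqrt{157085} + 80 i \approx -5395.7 + 80.0 i$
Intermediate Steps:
$q{\left(g,t \right)} = \sqrt{-2 + g}$
$y{\left(z \right)} = -16 + 8 \sqrt{-2 + z}$ ($y{\left(z \right)} = 8 \left(\sqrt{-2 + z} - 2\right) = 8 \left(-2 + \sqrt{-2 + z}\right) = -16 + 8 \sqrt{-2 + z}$)
$\left(y{\left(-98 \right)} - \left(-36 + 112\right)^{2}\right) + \sqrt{207836 - 50751} = \left(\left(-16 + 8 \sqrt{-2 - 98}\right) - \left(-36 + 112\right)^{2}\right) + \sqrt{207836 - 50751} = \left(\left(-16 + 8 \sqrt{-100}\right) - 76^{2}\right) + \sqrt{157085} = \left(\left(-16 + 8 \cdot 10 i\right) - 5776\right) + \sqrt{157085} = \left(\left(-16 + 80 i\right) - 5776\right) + \sqrt{157085} = \left(-5792 + 80 i\right) + \sqrt{157085} = -5792 + \sqrt{157085} + 80 i$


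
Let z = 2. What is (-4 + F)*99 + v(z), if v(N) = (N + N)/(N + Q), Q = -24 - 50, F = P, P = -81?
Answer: -151471/18 ≈ -8415.1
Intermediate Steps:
F = -81
Q = -74
v(N) = 2*N/(-74 + N) (v(N) = (N + N)/(N - 74) = (2*N)/(-74 + N) = 2*N/(-74 + N))
(-4 + F)*99 + v(z) = (-4 - 81)*99 + 2*2/(-74 + 2) = -85*99 + 2*2/(-72) = -8415 + 2*2*(-1/72) = -8415 - 1/18 = -151471/18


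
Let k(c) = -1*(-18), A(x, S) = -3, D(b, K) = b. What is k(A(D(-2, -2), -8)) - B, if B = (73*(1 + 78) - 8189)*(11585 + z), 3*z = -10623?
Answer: 19482586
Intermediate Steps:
z = -3541 (z = (⅓)*(-10623) = -3541)
k(c) = 18
B = -19482568 (B = (73*(1 + 78) - 8189)*(11585 - 3541) = (73*79 - 8189)*8044 = (5767 - 8189)*8044 = -2422*8044 = -19482568)
k(A(D(-2, -2), -8)) - B = 18 - 1*(-19482568) = 18 + 19482568 = 19482586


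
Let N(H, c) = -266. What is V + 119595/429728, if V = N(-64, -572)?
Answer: -114188053/429728 ≈ -265.72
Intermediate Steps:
V = -266
V + 119595/429728 = -266 + 119595/429728 = -114188053/429728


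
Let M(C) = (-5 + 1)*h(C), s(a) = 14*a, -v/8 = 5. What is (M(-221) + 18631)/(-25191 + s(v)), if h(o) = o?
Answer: -19515/25751 ≈ -0.75783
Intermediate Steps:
v = -40 (v = -8*5 = -40)
M(C) = -4*C (M(C) = (-5 + 1)*C = -4*C)
(M(-221) + 18631)/(-25191 + s(v)) = (-4*(-221) + 18631)/(-25191 + 14*(-40)) = (884 + 18631)/(-25191 - 560) = 19515/(-25751) = 19515*(-1/25751) = -19515/25751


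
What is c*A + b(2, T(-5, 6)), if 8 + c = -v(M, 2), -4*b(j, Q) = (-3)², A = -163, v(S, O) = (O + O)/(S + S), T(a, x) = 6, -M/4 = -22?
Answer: 14360/11 ≈ 1305.5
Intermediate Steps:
M = 88 (M = -4*(-22) = 88)
v(S, O) = O/S (v(S, O) = (2*O)/((2*S)) = (2*O)*(1/(2*S)) = O/S)
b(j, Q) = -9/4 (b(j, Q) = -¼*(-3)² = -¼*9 = -9/4)
c = -353/44 (c = -8 - 2/88 = -8 - 1*1/44 = -8 - 1/44 = -353/44 ≈ -8.0227)
c*A + b(2, T(-5, 6)) = -353/44*(-163) - 9/4 = 57539/44 - 9/4 = 14360/11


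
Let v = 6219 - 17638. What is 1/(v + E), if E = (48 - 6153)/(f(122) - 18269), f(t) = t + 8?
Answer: -1649/18829376 ≈ -8.7576e-5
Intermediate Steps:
f(t) = 8 + t
v = -11419
E = 555/1649 (E = (48 - 6153)/((8 + 122) - 18269) = -6105/(130 - 18269) = -6105/(-18139) = -6105*(-1/18139) = 555/1649 ≈ 0.33657)
1/(v + E) = 1/(-11419 + 555/1649) = 1/(-18829376/1649) = -1649/18829376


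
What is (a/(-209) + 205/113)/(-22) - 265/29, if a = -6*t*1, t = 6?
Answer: -139047587/15067646 ≈ -9.2282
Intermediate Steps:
a = -36 (a = -6*6*1 = -36*1 = -36)
(a/(-209) + 205/113)/(-22) - 265/29 = (-36/(-209) + 205/113)/(-22) - 265/29 = (-36*(-1/209) + 205*(1/113))*(-1/22) - 265*1/29 = (36/209 + 205/113)*(-1/22) - 265/29 = (46913/23617)*(-1/22) - 265/29 = -46913/519574 - 265/29 = -139047587/15067646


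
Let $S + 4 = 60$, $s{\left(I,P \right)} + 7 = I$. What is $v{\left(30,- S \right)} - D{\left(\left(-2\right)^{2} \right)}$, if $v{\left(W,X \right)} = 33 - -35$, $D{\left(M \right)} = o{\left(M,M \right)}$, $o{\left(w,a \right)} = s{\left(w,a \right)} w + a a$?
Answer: $64$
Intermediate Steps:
$s{\left(I,P \right)} = -7 + I$
$S = 56$ ($S = -4 + 60 = 56$)
$o{\left(w,a \right)} = a^{2} + w \left(-7 + w\right)$ ($o{\left(w,a \right)} = \left(-7 + w\right) w + a a = w \left(-7 + w\right) + a^{2} = a^{2} + w \left(-7 + w\right)$)
$D{\left(M \right)} = M^{2} + M \left(-7 + M\right)$
$v{\left(W,X \right)} = 68$ ($v{\left(W,X \right)} = 33 + 35 = 68$)
$v{\left(30,- S \right)} - D{\left(\left(-2\right)^{2} \right)} = 68 - \left(-2\right)^{2} \left(-7 + 2 \left(-2\right)^{2}\right) = 68 - 4 \left(-7 + 2 \cdot 4\right) = 68 - 4 \left(-7 + 8\right) = 68 - 4 \cdot 1 = 68 - 4 = 64$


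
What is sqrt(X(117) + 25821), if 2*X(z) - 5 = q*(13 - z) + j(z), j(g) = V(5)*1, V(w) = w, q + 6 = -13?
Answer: sqrt(26814) ≈ 163.75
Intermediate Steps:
q = -19 (q = -6 - 13 = -19)
j(g) = 5 (j(g) = 5*1 = 5)
X(z) = -237/2 + 19*z/2 (X(z) = 5/2 + (-19*(13 - z) + 5)/2 = 5/2 + ((-247 + 19*z) + 5)/2 = 5/2 + (-242 + 19*z)/2 = 5/2 + (-121 + 19*z/2) = -237/2 + 19*z/2)
sqrt(X(117) + 25821) = sqrt((-237/2 + (19/2)*117) + 25821) = sqrt((-237/2 + 2223/2) + 25821) = sqrt(993 + 25821) = sqrt(26814)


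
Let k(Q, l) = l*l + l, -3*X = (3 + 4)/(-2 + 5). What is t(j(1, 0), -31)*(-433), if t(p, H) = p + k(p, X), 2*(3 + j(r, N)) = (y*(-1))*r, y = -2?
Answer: 76208/81 ≈ 940.84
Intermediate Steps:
X = -7/9 (X = -(3 + 4)/(3*(-2 + 5)) = -7/(3*3) = -⅓*7/3 = -7/9 ≈ -0.77778)
j(r, N) = -3 + r (j(r, N) = -3 + ((-2*(-1))*r)/2 = -3 + (2*r)/2 = -3 + r)
k(Q, l) = l + l² (k(Q, l) = l² + l = l + l²)
t(p, H) = -14/81 + p (t(p, H) = p - 7*(1 - 7/9)/9 = p - 7/9*2/9 = p - 14/81 = -14/81 + p)
t(j(1, 0), -31)*(-433) = (-14/81 + (-3 + 1))*(-433) = (-14/81 - 2)*(-433) = -176/81*(-433) = 76208/81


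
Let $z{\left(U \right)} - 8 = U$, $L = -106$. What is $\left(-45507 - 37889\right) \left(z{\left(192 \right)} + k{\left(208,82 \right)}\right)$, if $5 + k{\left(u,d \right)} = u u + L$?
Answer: $-3615466788$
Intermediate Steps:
$k{\left(u,d \right)} = -111 + u^{2}$ ($k{\left(u,d \right)} = -5 + \left(u u - 106\right) = -5 + \left(u^{2} - 106\right) = -5 + \left(-106 + u^{2}\right) = -111 + u^{2}$)
$z{\left(U \right)} = 8 + U$
$\left(-45507 - 37889\right) \left(z{\left(192 \right)} + k{\left(208,82 \right)}\right) = \left(-45507 - 37889\right) \left(\left(8 + 192\right) - \left(111 - 208^{2}\right)\right) = - 83396 \left(200 + \left(-111 + 43264\right)\right) = - 83396 \left(200 + 43153\right) = \left(-83396\right) 43353 = -3615466788$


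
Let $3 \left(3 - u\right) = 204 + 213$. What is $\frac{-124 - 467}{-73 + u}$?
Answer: $\frac{591}{209} \approx 2.8278$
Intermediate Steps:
$u = -136$ ($u = 3 - \frac{204 + 213}{3} = 3 - 139 = -136$)
$\frac{-124 - 467}{-73 + u} = \frac{-124 - 467}{-73 - 136} = - \frac{591}{-209} = \left(-591\right) \left(- \frac{1}{209}\right) = \frac{591}{209}$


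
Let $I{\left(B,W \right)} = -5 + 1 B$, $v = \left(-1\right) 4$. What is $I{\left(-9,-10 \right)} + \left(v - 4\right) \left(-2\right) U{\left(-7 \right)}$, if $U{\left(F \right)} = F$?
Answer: $-126$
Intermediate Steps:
$v = -4$
$I{\left(B,W \right)} = -5 + B$
$I{\left(-9,-10 \right)} + \left(v - 4\right) \left(-2\right) U{\left(-7 \right)} = \left(-5 - 9\right) + \left(-4 - 4\right) \left(-2\right) \left(-7\right) = -14 + \left(-8\right) \left(-2\right) \left(-7\right) = -14 + 16 \left(-7\right) = -14 - 112 = -126$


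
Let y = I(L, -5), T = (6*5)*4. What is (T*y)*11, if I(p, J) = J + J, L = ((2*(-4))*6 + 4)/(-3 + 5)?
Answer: -13200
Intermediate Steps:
T = 120 (T = 30*4 = 120)
L = -22 (L = (-8*6 + 4)/2 = (-48 + 4)*(1/2) = -44*1/2 = -22)
I(p, J) = 2*J
y = -10 (y = 2*(-5) = -10)
(T*y)*11 = (120*(-10))*11 = -1200*11 = -13200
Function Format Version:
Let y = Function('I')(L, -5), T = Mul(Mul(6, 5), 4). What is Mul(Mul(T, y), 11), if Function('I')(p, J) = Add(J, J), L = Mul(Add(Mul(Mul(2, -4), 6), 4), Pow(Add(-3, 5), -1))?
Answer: -13200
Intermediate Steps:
T = 120 (T = Mul(30, 4) = 120)
L = -22 (L = Mul(Add(Mul(-8, 6), 4), Pow(2, -1)) = Mul(Add(-48, 4), Rational(1, 2)) = Mul(-44, Rational(1, 2)) = -22)
Function('I')(p, J) = Mul(2, J)
y = -10 (y = Mul(2, -5) = -10)
Mul(Mul(T, y), 11) = Mul(Mul(120, -10), 11) = Mul(-1200, 11) = -13200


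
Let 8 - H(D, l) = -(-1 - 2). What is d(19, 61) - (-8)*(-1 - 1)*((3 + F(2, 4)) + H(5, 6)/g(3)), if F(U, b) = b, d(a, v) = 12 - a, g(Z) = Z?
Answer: -437/3 ≈ -145.67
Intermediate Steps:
H(D, l) = 5 (H(D, l) = 8 - (-1)*(-1 - 2) = 8 - (-1)*(-3) = 8 - 1*3 = 8 - 3 = 5)
d(19, 61) - (-8)*(-1 - 1)*((3 + F(2, 4)) + H(5, 6)/g(3)) = (12 - 1*19) - (-8)*(-1 - 1)*((3 + 4) + 5/3) = (12 - 19) - (-8)*(-2*(7 + 5*(1/3))) = -7 - (-8)*(-2*(7 + 5/3)) = -7 - (-8)*(-2*26/3) = -7 - (-8)*(-52)/3 = -7 - 1*416/3 = -7 - 416/3 = -437/3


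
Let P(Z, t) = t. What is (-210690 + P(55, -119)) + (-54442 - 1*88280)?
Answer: -353531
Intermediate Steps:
(-210690 + P(55, -119)) + (-54442 - 1*88280) = (-210690 - 119) + (-54442 - 1*88280) = -210809 + (-54442 - 88280) = -210809 - 142722 = -353531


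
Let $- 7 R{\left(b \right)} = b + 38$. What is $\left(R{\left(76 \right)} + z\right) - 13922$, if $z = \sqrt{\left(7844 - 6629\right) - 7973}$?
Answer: $- \frac{97568}{7} + i \sqrt{6758} \approx -13938.0 + 82.207 i$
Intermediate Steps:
$z = i \sqrt{6758}$ ($z = \sqrt{\left(7844 - 6629\right) - 7973} = \sqrt{1215 - 7973} = \sqrt{-6758} = i \sqrt{6758} \approx 82.207 i$)
$R{\left(b \right)} = - \frac{38}{7} - \frac{b}{7}$ ($R{\left(b \right)} = - \frac{b + 38}{7} = - \frac{38 + b}{7} = - \frac{38}{7} - \frac{b}{7}$)
$\left(R{\left(76 \right)} + z\right) - 13922 = \left(\left(- \frac{38}{7} - \frac{76}{7}\right) + i \sqrt{6758}\right) - 13922 = \left(- \frac{114}{7} + i \sqrt{6758}\right) - 13922 = - \frac{97568}{7} + i \sqrt{6758}$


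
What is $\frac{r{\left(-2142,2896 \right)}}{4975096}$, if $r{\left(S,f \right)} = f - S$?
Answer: $\frac{2519}{2487548} \approx 0.0010126$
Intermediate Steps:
$\frac{r{\left(-2142,2896 \right)}}{4975096} = \frac{2896 - -2142}{4975096} = \left(2896 + 2142\right) \frac{1}{4975096} = 5038 \cdot \frac{1}{4975096} = \frac{2519}{2487548}$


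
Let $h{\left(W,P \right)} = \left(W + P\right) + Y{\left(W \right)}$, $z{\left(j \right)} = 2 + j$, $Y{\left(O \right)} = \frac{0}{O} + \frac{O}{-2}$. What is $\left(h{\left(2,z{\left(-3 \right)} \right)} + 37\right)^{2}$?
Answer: $1369$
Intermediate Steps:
$Y{\left(O \right)} = - \frac{O}{2}$ ($Y{\left(O \right)} = 0 + O \left(- \frac{1}{2}\right) = 0 - \frac{O}{2} = - \frac{O}{2}$)
$h{\left(W,P \right)} = P + \frac{W}{2}$ ($h{\left(W,P \right)} = \left(W + P\right) - \frac{W}{2} = \left(P + W\right) - \frac{W}{2} = P + \frac{W}{2}$)
$\left(h{\left(2,z{\left(-3 \right)} \right)} + 37\right)^{2} = \left(\left(\left(2 - 3\right) + \frac{1}{2} \cdot 2\right) + 37\right)^{2} = \left(\left(-1 + 1\right) + 37\right)^{2} = \left(0 + 37\right)^{2} = 37^{2} = 1369$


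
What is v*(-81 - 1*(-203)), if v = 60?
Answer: 7320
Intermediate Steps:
v*(-81 - 1*(-203)) = 60*(-81 - 1*(-203)) = 60*(-81 + 203) = 60*122 = 7320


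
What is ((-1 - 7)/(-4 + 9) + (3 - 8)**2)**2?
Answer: 13689/25 ≈ 547.56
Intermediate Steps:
((-1 - 7)/(-4 + 9) + (3 - 8)**2)**2 = (-8/5 + (-5)**2)**2 = ((1/5)*(-8) + 25)**2 = (-8/5 + 25)**2 = (117/5)**2 = 13689/25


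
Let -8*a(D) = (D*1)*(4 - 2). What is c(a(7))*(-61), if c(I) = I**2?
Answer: -2989/16 ≈ -186.81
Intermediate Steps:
a(D) = -D/4 (a(D) = -D*1*(4 - 2)/8 = -D*2/8 = -D/4)
c(a(7))*(-61) = (-1/4*7)**2*(-61) = (-7/4)**2*(-61) = (49/16)*(-61) = -2989/16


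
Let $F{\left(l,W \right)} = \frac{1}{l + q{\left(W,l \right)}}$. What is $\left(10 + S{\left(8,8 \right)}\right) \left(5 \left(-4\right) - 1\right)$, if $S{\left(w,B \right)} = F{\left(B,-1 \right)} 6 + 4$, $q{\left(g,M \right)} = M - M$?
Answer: $- \frac{1239}{4} \approx -309.75$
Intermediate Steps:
$q{\left(g,M \right)} = 0$
$F{\left(l,W \right)} = \frac{1}{l}$ ($F{\left(l,W \right)} = \frac{1}{l + 0} = \frac{1}{l}$)
$S{\left(w,B \right)} = 4 + \frac{6}{B}$ ($S{\left(w,B \right)} = \frac{1}{B} 6 + 4 = \frac{6}{B} + 4 = 4 + \frac{6}{B}$)
$\left(10 + S{\left(8,8 \right)}\right) \left(5 \left(-4\right) - 1\right) = \left(10 + \left(4 + \frac{6}{8}\right)\right) \left(5 \left(-4\right) - 1\right) = \left(10 + \left(4 + 6 \cdot \frac{1}{8}\right)\right) \left(-20 - 1\right) = \left(10 + \left(4 + \frac{3}{4}\right)\right) \left(-21\right) = \left(10 + \frac{19}{4}\right) \left(-21\right) = \frac{59}{4} \left(-21\right) = - \frac{1239}{4}$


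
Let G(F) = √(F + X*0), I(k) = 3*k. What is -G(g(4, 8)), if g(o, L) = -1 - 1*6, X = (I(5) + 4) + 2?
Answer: -I*√7 ≈ -2.6458*I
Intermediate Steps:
X = 21 (X = (3*5 + 4) + 2 = (15 + 4) + 2 = 19 + 2 = 21)
g(o, L) = -7 (g(o, L) = -1 - 6 = -7)
G(F) = √F (G(F) = √(F + 21*0) = √(F + 0) = √F)
-G(g(4, 8)) = -√(-7) = -I*√7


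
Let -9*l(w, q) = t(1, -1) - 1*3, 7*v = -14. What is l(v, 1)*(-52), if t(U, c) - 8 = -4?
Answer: 52/9 ≈ 5.7778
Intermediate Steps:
v = -2 (v = (⅐)*(-14) = -2)
t(U, c) = 4 (t(U, c) = 8 - 4 = 4)
l(w, q) = -⅑ (l(w, q) = -(4 - 1*3)/9 = -(4 - 3)/9 = -⅑*1 = -⅑)
l(v, 1)*(-52) = -⅑*(-52) = 52/9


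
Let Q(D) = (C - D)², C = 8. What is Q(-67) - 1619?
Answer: 4006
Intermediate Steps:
Q(D) = (8 - D)²
Q(-67) - 1619 = (-8 - 67)² - 1619 = (-75)² - 1619 = 5625 - 1619 = 4006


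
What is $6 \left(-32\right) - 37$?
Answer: $-229$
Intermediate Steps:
$6 \left(-32\right) - 37 = -192 - 37 = -229$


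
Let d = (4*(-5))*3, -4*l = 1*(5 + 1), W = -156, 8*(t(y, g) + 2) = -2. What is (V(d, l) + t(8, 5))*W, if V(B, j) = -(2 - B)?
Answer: 10023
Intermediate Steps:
t(y, g) = -9/4 (t(y, g) = -2 + (1/8)*(-2) = -2 - 1/4 = -9/4)
l = -3/2 (l = -(5 + 1)/4 = -6/4 = -1/4*6 = -3/2 ≈ -1.5000)
d = -60 (d = -20*3 = -60)
V(B, j) = -2 + B
(V(d, l) + t(8, 5))*W = ((-2 - 60) - 9/4)*(-156) = (-62 - 9/4)*(-156) = -257/4*(-156) = 10023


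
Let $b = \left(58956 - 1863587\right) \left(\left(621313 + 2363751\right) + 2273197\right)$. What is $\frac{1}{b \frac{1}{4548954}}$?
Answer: $- \frac{4548954}{9489220806691} \approx -4.7938 \cdot 10^{-7}$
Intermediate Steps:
$b = -9489220806691$ ($b = - 1804631 \left(2985064 + 2273197\right) = \left(-1804631\right) 5258261 = -9489220806691$)
$\frac{1}{b \frac{1}{4548954}} = \frac{1}{\left(-9489220806691\right) \frac{1}{4548954}} = \frac{1}{- \frac{9489220806691}{4548954}} = - \frac{4548954}{9489220806691}$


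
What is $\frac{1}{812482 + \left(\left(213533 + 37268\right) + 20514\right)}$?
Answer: $\frac{1}{1083797} \approx 9.2268 \cdot 10^{-7}$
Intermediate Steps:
$\frac{1}{812482 + \left(\left(213533 + 37268\right) + 20514\right)} = \frac{1}{812482 + \left(250801 + 20514\right)} = \frac{1}{812482 + 271315} = \frac{1}{1083797}$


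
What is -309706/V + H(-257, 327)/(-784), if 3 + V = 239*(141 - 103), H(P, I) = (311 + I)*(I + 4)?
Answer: -154292469/508424 ≈ -303.47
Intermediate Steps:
H(P, I) = (4 + I)*(311 + I) (H(P, I) = (311 + I)*(4 + I) = (4 + I)*(311 + I))
V = 9079 (V = -3 + 239*(141 - 103) = -3 + 239*38 = -3 + 9082 = 9079)
-309706/V + H(-257, 327)/(-784) = -309706/9079 + (1244 + 327**2 + 315*327)/(-784) = -309706*1/9079 + (1244 + 106929 + 103005)*(-1/784) = -309706/9079 + 211178*(-1/784) = -309706/9079 - 105589/392 = -154292469/508424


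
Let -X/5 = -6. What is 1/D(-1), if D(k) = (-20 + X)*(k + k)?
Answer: -1/20 ≈ -0.050000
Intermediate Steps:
X = 30 (X = -5*(-6) = 30)
D(k) = 20*k (D(k) = (-20 + 30)*(k + k) = 10*(2*k) = 20*k)
1/D(-1) = 1/(20*(-1)) = 1/(-20) = -1/20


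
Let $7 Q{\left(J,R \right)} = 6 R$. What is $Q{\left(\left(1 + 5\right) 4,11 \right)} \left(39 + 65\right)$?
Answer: $\frac{6864}{7} \approx 980.57$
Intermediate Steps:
$Q{\left(J,R \right)} = \frac{6 R}{7}$
$Q{\left(\left(1 + 5\right) 4,11 \right)} \left(39 + 65\right) = \frac{6}{7} \cdot 11 \left(39 + 65\right) = \frac{66}{7} \cdot 104 = \frac{6864}{7}$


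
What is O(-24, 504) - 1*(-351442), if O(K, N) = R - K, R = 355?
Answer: 351821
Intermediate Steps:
O(K, N) = 355 - K
O(-24, 504) - 1*(-351442) = (355 - 1*(-24)) - 1*(-351442) = (355 + 24) + 351442 = 379 + 351442 = 351821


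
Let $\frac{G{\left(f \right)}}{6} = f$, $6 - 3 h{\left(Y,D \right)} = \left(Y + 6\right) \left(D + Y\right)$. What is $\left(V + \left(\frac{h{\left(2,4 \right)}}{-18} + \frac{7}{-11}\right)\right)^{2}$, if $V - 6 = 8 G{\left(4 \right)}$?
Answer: $\frac{384787456}{9801} \approx 39260.0$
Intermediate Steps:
$h{\left(Y,D \right)} = 2 - \frac{\left(6 + Y\right) \left(D + Y\right)}{3}$ ($h{\left(Y,D \right)} = 2 - \frac{\left(Y + 6\right) \left(D + Y\right)}{3} = 2 - \frac{\left(6 + Y\right) \left(D + Y\right)}{3}$)
$G{\left(f \right)} = 6 f$
$V = 198$ ($V = 6 + 8 \cdot 6 \cdot 4 = 6 + 8 \cdot 24 = 6 + 192 = 198$)
$\left(V + \left(\frac{h{\left(2,4 \right)}}{-18} + \frac{7}{-11}\right)\right)^{2} = \left(198 + \left(\frac{2 - 8 - 4 - \frac{2^{2}}{3} - \frac{4}{3} \cdot 2}{-18} + \frac{7}{-11}\right)\right)^{2} = \left(198 + \left(\left(2 - 8 - 4 - \frac{4}{3} - \frac{8}{3}\right) \left(- \frac{1}{18}\right) + 7 \left(- \frac{1}{11}\right)\right)\right)^{2} = \left(198 - \left(\frac{7}{11} - \left(2 - 8 - 4 - \frac{4}{3} - \frac{8}{3}\right) \left(- \frac{1}{18}\right)\right)\right)^{2} = \left(198 - - \frac{14}{99}\right)^{2} = \left(198 + \left(\frac{7}{9} - \frac{7}{11}\right)\right)^{2} = \left(198 + \frac{14}{99}\right)^{2} = \left(\frac{19616}{99}\right)^{2} = \frac{384787456}{9801}$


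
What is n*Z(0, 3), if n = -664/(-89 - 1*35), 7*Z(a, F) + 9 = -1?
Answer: -1660/217 ≈ -7.6498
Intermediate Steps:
Z(a, F) = -10/7 (Z(a, F) = -9/7 + (1/7)*(-1) = -9/7 - 1/7 = -10/7)
n = 166/31 (n = -664/(-89 - 35) = -664/(-124) = -664*(-1/124) = 166/31 ≈ 5.3548)
n*Z(0, 3) = (166/31)*(-10/7) = -1660/217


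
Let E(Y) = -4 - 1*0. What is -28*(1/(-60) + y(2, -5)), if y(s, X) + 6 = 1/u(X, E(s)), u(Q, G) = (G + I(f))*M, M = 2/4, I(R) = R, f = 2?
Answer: 2947/15 ≈ 196.47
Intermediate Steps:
M = 1/2 (M = 2*(1/4) = 1/2 ≈ 0.50000)
E(Y) = -4 (E(Y) = -4 + 0 = -4)
u(Q, G) = 1 + G/2 (u(Q, G) = (G + 2)*(1/2) = (2 + G)*(1/2) = 1 + G/2)
y(s, X) = -7 (y(s, X) = -6 + 1/(1 + (1/2)*(-4)) = -6 + 1/(1 - 2) = -6 + 1/(-1) = -6 - 1 = -7)
-28*(1/(-60) + y(2, -5)) = -28*(1/(-60) - 7) = -28*(-1/60 - 7) = -28*(-421/60) = 2947/15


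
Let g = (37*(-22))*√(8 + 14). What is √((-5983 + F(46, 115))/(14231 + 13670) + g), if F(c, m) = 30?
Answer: √(-166094653 - 633671162014*√22)/27901 ≈ 61.792*I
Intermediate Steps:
g = -814*√22 ≈ -3818.0
√((-5983 + F(46, 115))/(14231 + 13670) + g) = √((-5983 + 30)/(14231 + 13670) - 814*√22) = √(-5953/27901 - 814*√22)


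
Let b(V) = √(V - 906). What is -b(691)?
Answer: -I*√215 ≈ -14.663*I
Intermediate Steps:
b(V) = √(-906 + V)
-b(691) = -√(-906 + 691) = -√(-215) = -I*√215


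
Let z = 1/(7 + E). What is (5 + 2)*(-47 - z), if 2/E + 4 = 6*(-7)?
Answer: -52801/160 ≈ -330.01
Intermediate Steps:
E = -1/23 (E = 2/(-4 + 6*(-7)) = 2/(-4 - 42) = 2/(-46) = 2*(-1/46) = -1/23 ≈ -0.043478)
z = 23/160 (z = 1/(7 - 1/23) = 1/(160/23) = 23/160 ≈ 0.14375)
(5 + 2)*(-47 - z) = (5 + 2)*(-47 - 1*23/160) = 7*(-47 - 23/160) = 7*(-7543/160) = -52801/160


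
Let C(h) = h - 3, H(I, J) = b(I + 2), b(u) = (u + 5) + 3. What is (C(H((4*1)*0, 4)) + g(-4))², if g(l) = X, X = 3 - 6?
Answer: 16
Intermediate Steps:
X = -3
b(u) = 8 + u (b(u) = (5 + u) + 3 = 8 + u)
g(l) = -3
H(I, J) = 10 + I (H(I, J) = 8 + (I + 2) = 8 + (2 + I) = 10 + I)
C(h) = -3 + h
(C(H((4*1)*0, 4)) + g(-4))² = ((-3 + (10 + (4*1)*0)) - 3)² = ((-3 + (10 + 4*0)) - 3)² = ((-3 + (10 + 0)) - 3)² = ((-3 + 10) - 3)² = (7 - 3)² = 4² = 16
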